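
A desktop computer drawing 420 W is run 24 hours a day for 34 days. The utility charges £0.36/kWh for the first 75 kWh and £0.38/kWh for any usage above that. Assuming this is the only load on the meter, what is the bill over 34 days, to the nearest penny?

£128.73

Runtime = 24 h × 34 = 816 h
Energy = 0.42 kW × 816 h = 342.72 kWh
Tier 1 (0–75 kWh): 75 × £0.36 = £27
Above 75 kWh: 267.72 × £0.38 = £101.7336
Bill = £128.73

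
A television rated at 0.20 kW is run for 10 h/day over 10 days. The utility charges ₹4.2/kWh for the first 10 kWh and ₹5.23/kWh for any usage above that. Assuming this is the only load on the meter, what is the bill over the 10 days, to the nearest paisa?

Runtime = 10 h/day × 10 days = 100 h
Energy = 0.2 kW × 100 h = 20 kWh
Tier 1 (0–10 kWh): 10 × ₹4.2 = ₹42
Above 10 kWh: 10 × ₹5.23 = ₹52.3
Bill = ₹94.30

₹94.30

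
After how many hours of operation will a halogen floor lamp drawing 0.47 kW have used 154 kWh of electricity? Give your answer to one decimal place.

Hours = 154 kWh ÷ 0.47 kW = 327.7 h

327.7 h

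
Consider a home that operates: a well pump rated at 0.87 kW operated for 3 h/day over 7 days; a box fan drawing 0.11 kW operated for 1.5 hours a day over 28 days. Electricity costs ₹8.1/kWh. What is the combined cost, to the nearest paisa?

well pump: Runtime = 3 h/day × 7 days = 21 h
well pump: 0.87 kW × 21 h = 18.27 kWh
box fan: Runtime = 1.5 h/day × 28 days = 42 h
box fan: 0.11 kW × 42 h = 4.62 kWh
Total energy = 22.89 kWh
Cost = 22.89 × ₹8.1 = ₹185.41

₹185.41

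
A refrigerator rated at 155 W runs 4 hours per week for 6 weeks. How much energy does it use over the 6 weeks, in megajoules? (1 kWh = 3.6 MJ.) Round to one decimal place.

Runtime = 4 h/week × 6 weeks = 24 h
Energy = 0.155 kW × 24 h = 3.72 kWh
= 3.72 × 3.6 MJ = 13.4 MJ

13.4 MJ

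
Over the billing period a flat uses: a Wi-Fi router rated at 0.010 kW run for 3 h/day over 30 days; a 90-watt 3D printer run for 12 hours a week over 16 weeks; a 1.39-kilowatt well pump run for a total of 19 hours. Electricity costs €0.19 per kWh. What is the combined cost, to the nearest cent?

Wi-Fi router: Runtime = 3 h/day × 30 days = 90 h
Wi-Fi router: 0.01 kW × 90 h = 0.9 kWh
3D printer: Runtime = 12 h/week × 16 weeks = 192 h
3D printer: 0.09 kW × 192 h = 17.28 kWh
well pump: 1.39 kW × 19 h = 26.41 kWh
Total energy = 44.59 kWh
Cost = 44.59 × €0.19 = €8.47

€8.47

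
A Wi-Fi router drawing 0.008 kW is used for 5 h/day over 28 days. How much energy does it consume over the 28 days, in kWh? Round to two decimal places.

Runtime = 5 h/day × 28 days = 140 h
Energy = 0.008 kW × 140 h = 1.12 kWh

1.12 kWh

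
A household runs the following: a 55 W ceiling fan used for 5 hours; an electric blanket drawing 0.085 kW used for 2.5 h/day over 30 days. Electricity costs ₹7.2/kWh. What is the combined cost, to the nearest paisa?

ceiling fan: 0.055 kW × 5 h = 0.275 kWh
electric blanket: Runtime = 2.5 h/day × 30 days = 75 h
electric blanket: 0.085 kW × 75 h = 6.375 kWh
Total energy = 6.65 kWh
Cost = 6.65 × ₹7.2 = ₹47.88

₹47.88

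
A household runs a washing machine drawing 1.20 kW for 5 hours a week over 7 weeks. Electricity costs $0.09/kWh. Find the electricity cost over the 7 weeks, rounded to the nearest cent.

$3.78

Runtime = 5 h/week × 7 weeks = 35 h
Energy = 1.2 kW × 35 h = 42 kWh
Cost = 42 kWh × $0.09/kWh = $3.78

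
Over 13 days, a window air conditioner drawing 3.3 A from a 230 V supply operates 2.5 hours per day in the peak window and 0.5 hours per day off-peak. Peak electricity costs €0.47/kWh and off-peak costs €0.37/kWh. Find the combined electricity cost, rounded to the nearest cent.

€13.42

Power = 3.3 A × 230 V = 759 W = 0.759 kW
Peak energy = 0.759 kW × 2.5 h × 13 = 24.6675 kWh
Off-peak energy = 0.759 kW × 0.5 h × 13 = 4.9335 kWh
Cost = 24.6675 × €0.47 + 4.9335 × €0.37 = €11.593725 + €1.825395 = €13.42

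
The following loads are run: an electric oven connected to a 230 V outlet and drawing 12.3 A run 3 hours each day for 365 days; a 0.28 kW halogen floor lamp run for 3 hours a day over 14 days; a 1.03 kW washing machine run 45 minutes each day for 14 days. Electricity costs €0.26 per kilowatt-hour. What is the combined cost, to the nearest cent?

€811.29

electric oven: Power = 12.3 A × 230 V = 2829 W = 2.829 kW
electric oven: Runtime = 3 h/day × 365 days = 1095 h
electric oven: 2.829 kW × 1095 h = 3097.755 kWh
halogen floor lamp: Runtime = 3 h/day × 14 days = 42 h
halogen floor lamp: 0.28 kW × 42 h = 11.76 kWh
washing machine: Runtime = 45 min × 14 = 630 min = 10.5 h
washing machine: 1.03 kW × 10.5 h = 10.815 kWh
Total energy = 3120.33 kWh
Cost = 3120.33 × €0.26 = €811.29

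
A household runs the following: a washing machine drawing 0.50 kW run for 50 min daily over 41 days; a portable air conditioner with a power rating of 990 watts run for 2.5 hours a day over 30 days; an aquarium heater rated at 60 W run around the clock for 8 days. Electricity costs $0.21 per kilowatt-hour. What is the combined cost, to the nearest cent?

washing machine: Runtime = 50 min × 41 = 2050 min = 34.166666… h
washing machine: 0.5 kW × 34.166666… h = 17.083333… kWh
portable air conditioner: Runtime = 2.5 h/day × 30 days = 75 h
portable air conditioner: 0.99 kW × 75 h = 74.25 kWh
aquarium heater: Runtime = 24 h × 8 = 192 h
aquarium heater: 0.06 kW × 192 h = 11.52 kWh
Total energy = 102.853333… kWh
Cost = 102.853333… × $0.21 = $21.60

$21.60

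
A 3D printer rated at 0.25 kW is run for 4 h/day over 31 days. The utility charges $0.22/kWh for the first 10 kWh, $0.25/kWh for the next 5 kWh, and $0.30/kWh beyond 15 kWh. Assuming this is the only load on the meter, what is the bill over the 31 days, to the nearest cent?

Runtime = 4 h/day × 31 days = 124 h
Energy = 0.25 kW × 124 h = 31 kWh
Tier 1 (0–10 kWh): 10 × $0.22 = $2.2
Tier 2 (10–15 kWh): 5 × $0.25 = $1.25
Above 15 kWh: 16 × $0.30 = $4.8
Bill = $8.25

$8.25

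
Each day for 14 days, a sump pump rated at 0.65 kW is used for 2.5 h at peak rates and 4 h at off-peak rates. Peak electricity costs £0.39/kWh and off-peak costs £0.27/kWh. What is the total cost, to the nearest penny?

£18.70

Peak energy = 0.65 kW × 2.5 h × 14 = 22.75 kWh
Off-peak energy = 0.65 kW × 4 h × 14 = 36.4 kWh
Cost = 22.75 × £0.39 + 36.4 × £0.27 = £8.8725 + £9.828 = £18.70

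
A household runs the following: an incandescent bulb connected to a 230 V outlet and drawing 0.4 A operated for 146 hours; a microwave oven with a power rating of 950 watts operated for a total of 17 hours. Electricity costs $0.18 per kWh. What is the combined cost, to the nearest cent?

$5.32

incandescent bulb: Power = 0.4 A × 230 V = 92 W = 0.092 kW
incandescent bulb: 0.092 kW × 146 h = 13.432 kWh
microwave oven: 0.95 kW × 17 h = 16.15 kWh
Total energy = 29.582 kWh
Cost = 29.582 × $0.18 = $5.32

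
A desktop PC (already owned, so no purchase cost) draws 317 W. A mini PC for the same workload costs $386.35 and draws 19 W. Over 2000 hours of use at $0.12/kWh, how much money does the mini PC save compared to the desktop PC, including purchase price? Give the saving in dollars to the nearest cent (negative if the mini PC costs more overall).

desktop PC: $0.00 + (317/1000) kW × 2000 h × $0.12 = $0.00 + $76.08 = $76.08
mini PC: $386.35 + (19/1000) kW × 2000 h × $0.12 = $386.35 + $4.56 = $390.91
Saving = $76.08 − $390.91 = −$314.83

-$314.83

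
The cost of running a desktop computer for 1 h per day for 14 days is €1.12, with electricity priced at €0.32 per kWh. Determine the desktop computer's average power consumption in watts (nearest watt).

250 W

Energy = €1.12 ÷ €0.32/kWh = 3.5 kWh
Runtime = 1 h/day × 14 days = 14 h
Power = 3.5 kWh ÷ 14 h = 0.25 kW = 250 W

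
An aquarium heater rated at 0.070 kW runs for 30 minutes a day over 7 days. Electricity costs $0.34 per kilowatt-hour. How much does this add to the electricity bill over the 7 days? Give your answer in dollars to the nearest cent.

Runtime = 30 min × 7 = 210 min = 3.5 h
Energy = 0.07 kW × 3.5 h = 0.245 kWh
Cost = 0.245 kWh × $0.34/kWh = $0.08

$0.08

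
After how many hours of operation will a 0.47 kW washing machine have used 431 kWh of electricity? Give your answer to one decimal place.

917.0 h

Hours = 431 kWh ÷ 0.47 kW = 917.0 h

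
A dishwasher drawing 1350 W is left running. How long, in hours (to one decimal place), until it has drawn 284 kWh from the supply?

210.4 h

Hours = 284 kWh ÷ 1.35 kW = 210.4 h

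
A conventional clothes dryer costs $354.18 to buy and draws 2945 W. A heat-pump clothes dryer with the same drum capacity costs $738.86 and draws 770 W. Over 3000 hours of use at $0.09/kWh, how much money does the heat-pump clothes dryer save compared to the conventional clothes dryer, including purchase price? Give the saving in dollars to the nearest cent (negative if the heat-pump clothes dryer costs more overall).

$202.57

conventional clothes dryer: $354.18 + (2945/1000) kW × 3000 h × $0.09 = $354.18 + $795.15 = $1149.33
heat-pump clothes dryer: $738.86 + (770/1000) kW × 3000 h × $0.09 = $738.86 + $207.9 = $946.76
Saving = $1149.33 − $946.76 = $202.57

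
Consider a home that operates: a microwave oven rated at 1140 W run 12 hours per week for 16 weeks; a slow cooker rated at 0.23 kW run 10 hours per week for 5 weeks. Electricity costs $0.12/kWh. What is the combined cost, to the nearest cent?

microwave oven: Runtime = 12 h/week × 16 weeks = 192 h
microwave oven: 1.14 kW × 192 h = 218.88 kWh
slow cooker: Runtime = 10 h/week × 5 weeks = 50 h
slow cooker: 0.23 kW × 50 h = 11.5 kWh
Total energy = 230.38 kWh
Cost = 230.38 × $0.12 = $27.65

$27.65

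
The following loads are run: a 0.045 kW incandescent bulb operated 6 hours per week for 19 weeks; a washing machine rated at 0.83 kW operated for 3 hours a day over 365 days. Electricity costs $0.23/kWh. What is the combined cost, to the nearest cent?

$210.22

incandescent bulb: Runtime = 6 h/week × 19 weeks = 114 h
incandescent bulb: 0.045 kW × 114 h = 5.13 kWh
washing machine: Runtime = 3 h/day × 365 days = 1095 h
washing machine: 0.83 kW × 1095 h = 908.85 kWh
Total energy = 913.98 kWh
Cost = 913.98 × $0.23 = $210.22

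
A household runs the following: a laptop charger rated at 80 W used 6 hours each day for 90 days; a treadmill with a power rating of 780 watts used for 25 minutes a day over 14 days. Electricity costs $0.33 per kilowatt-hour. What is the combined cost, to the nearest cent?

$15.76

laptop charger: Runtime = 6 h/day × 90 days = 540 h
laptop charger: 0.08 kW × 540 h = 43.2 kWh
treadmill: Runtime = 25 min × 14 = 350 min = 5.833333… h
treadmill: 0.78 kW × 5.833333… h = 4.55 kWh
Total energy = 47.75 kWh
Cost = 47.75 × $0.33 = $15.76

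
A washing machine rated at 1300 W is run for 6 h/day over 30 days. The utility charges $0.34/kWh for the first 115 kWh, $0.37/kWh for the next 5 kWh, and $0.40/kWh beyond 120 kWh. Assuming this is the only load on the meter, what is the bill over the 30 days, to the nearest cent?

Runtime = 6 h/day × 30 days = 180 h
Energy = 1.3 kW × 180 h = 234 kWh
Tier 1 (0–115 kWh): 115 × $0.34 = $39.1
Tier 2 (115–120 kWh): 5 × $0.37 = $1.85
Above 120 kWh: 114 × $0.40 = $45.6
Bill = $86.55

$86.55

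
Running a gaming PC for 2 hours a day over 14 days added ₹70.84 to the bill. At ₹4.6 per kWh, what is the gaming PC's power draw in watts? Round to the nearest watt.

550 W

Energy = ₹70.84 ÷ ₹4.6/kWh = 15.4 kWh
Runtime = 2 h/day × 14 days = 28 h
Power = 15.4 kWh ÷ 28 h = 0.55 kW = 550 W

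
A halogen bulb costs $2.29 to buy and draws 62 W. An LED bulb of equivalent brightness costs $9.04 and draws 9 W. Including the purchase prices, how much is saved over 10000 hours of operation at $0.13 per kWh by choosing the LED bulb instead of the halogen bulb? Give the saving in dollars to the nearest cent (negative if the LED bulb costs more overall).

$62.15

halogen bulb: $2.29 + (62/1000) kW × 10000 h × $0.13 = $2.29 + $80.6 = $82.89
LED bulb: $9.04 + (9/1000) kW × 10000 h × $0.13 = $9.04 + $11.7 = $20.74
Saving = $82.89 − $20.74 = $62.15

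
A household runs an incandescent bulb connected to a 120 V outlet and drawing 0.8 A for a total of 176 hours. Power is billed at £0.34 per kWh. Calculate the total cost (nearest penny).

£5.74

Power = 0.8 A × 120 V = 96 W = 0.096 kW
Energy = 0.096 kW × 176 h = 16.896 kWh
Cost = 16.896 kWh × £0.34/kWh = £5.74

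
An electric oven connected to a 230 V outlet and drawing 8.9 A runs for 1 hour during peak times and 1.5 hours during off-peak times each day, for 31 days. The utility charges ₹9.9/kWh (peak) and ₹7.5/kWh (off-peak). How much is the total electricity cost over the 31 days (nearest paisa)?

₹1342.12

Power = 8.9 A × 230 V = 2047 W = 2.047 kW
Peak energy = 2.047 kW × 1 h × 31 = 63.457 kWh
Off-peak energy = 2.047 kW × 1.5 h × 31 = 95.1855 kWh
Cost = 63.457 × ₹9.9 + 95.1855 × ₹7.5 = ₹628.2243 + ₹713.89125 = ₹1342.12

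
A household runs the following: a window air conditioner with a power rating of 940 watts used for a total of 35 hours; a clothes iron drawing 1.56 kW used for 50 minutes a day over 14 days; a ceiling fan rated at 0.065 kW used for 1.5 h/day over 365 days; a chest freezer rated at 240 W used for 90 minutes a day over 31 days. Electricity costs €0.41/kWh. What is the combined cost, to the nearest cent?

€40.12

window air conditioner: 0.94 kW × 35 h = 32.9 kWh
clothes iron: Runtime = 50 min × 14 = 700 min = 11.666666… h
clothes iron: 1.56 kW × 11.666666… h = 18.2 kWh
ceiling fan: Runtime = 1.5 h/day × 365 days = 547.5 h
ceiling fan: 0.065 kW × 547.5 h = 35.5875 kWh
chest freezer: Runtime = 90 min × 31 = 2790 min = 46.5 h
chest freezer: 0.24 kW × 46.5 h = 11.16 kWh
Total energy = 97.8475 kWh
Cost = 97.8475 × €0.41 = €40.12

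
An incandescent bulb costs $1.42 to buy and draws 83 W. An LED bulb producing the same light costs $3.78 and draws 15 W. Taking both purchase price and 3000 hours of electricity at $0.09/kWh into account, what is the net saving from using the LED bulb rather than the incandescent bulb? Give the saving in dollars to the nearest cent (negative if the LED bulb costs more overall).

incandescent bulb: $1.42 + (83/1000) kW × 3000 h × $0.09 = $1.42 + $22.41 = $23.83
LED bulb: $3.78 + (15/1000) kW × 3000 h × $0.09 = $3.78 + $4.05 = $7.83
Saving = $23.83 − $7.83 = $16

$16.00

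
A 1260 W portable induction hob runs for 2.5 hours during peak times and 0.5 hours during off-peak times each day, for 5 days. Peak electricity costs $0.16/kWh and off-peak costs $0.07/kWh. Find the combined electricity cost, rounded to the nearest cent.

Peak energy = 1.26 kW × 2.5 h × 5 = 15.75 kWh
Off-peak energy = 1.26 kW × 0.5 h × 5 = 3.15 kWh
Cost = 15.75 × $0.16 + 3.15 × $0.07 = $2.52 + $0.2205 = $2.74

$2.74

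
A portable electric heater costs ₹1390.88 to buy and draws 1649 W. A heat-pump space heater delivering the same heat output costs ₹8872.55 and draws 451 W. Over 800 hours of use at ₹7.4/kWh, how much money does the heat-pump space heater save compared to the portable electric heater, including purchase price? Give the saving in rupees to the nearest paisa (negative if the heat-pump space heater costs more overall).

-₹389.51

portable electric heater: ₹1390.88 + (1649/1000) kW × 800 h × ₹7.4 = ₹1390.88 + ₹9762.08 = ₹11152.96
heat-pump space heater: ₹8872.55 + (451/1000) kW × 800 h × ₹7.4 = ₹8872.55 + ₹2669.92 = ₹11542.47
Saving = ₹11152.96 − ₹11542.47 = −₹389.51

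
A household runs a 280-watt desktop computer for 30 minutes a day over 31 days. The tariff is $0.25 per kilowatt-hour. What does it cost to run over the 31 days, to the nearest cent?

$1.09

Runtime = 30 min × 31 = 930 min = 15.5 h
Energy = 0.28 kW × 15.5 h = 4.34 kWh
Cost = 4.34 kWh × $0.25/kWh = $1.09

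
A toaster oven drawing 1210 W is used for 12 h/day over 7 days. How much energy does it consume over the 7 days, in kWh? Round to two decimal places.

Runtime = 12 h/day × 7 days = 84 h
Energy = 1.21 kW × 84 h = 101.64 kWh

101.64 kWh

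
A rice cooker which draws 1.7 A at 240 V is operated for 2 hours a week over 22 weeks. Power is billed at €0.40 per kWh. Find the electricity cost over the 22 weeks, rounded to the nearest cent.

Power = 1.7 A × 240 V = 408 W = 0.408 kW
Runtime = 2 h/week × 22 weeks = 44 h
Energy = 0.408 kW × 44 h = 17.952 kWh
Cost = 17.952 kWh × €0.40/kWh = €7.18

€7.18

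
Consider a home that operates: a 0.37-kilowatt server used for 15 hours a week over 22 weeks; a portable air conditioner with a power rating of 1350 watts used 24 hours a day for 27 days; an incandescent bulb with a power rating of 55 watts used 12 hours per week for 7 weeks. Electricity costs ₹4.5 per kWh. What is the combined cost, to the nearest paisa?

₹4506.84

server: Runtime = 15 h/week × 22 weeks = 330 h
server: 0.37 kW × 330 h = 122.1 kWh
portable air conditioner: Runtime = 24 h × 27 = 648 h
portable air conditioner: 1.35 kW × 648 h = 874.8 kWh
incandescent bulb: Runtime = 12 h/week × 7 weeks = 84 h
incandescent bulb: 0.055 kW × 84 h = 4.62 kWh
Total energy = 1001.52 kWh
Cost = 1001.52 × ₹4.5 = ₹4506.84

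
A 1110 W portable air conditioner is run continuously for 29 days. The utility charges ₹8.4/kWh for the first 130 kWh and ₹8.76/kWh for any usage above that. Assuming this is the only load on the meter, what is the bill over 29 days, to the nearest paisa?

Runtime = 24 h × 29 = 696 h
Energy = 1.11 kW × 696 h = 772.56 kWh
Tier 1 (0–130 kWh): 130 × ₹8.4 = ₹1092
Above 130 kWh: 642.56 × ₹8.76 = ₹5628.8256
Bill = ₹6720.83

₹6720.83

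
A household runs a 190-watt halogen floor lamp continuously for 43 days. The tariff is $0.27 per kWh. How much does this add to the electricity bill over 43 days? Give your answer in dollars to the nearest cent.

$52.94

Runtime = 24 h × 43 = 1032 h
Energy = 0.19 kW × 1032 h = 196.08 kWh
Cost = 196.08 kWh × $0.27/kWh = $52.94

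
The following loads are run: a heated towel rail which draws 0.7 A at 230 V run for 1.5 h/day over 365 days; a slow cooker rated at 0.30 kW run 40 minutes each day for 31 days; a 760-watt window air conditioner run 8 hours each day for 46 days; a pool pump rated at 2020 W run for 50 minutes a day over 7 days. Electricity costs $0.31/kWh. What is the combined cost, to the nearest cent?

heated towel rail: Power = 0.7 A × 230 V = 161 W = 0.161 kW
heated towel rail: Runtime = 1.5 h/day × 365 days = 547.5 h
heated towel rail: 0.161 kW × 547.5 h = 88.1475 kWh
slow cooker: Runtime = 40 min × 31 = 1240 min = 20.666666… h
slow cooker: 0.3 kW × 20.666666… h = 6.2 kWh
window air conditioner: Runtime = 8 h/day × 46 days = 368 h
window air conditioner: 0.76 kW × 368 h = 279.68 kWh
pool pump: Runtime = 50 min × 7 = 350 min = 5.833333… h
pool pump: 2.02 kW × 5.833333… h = 11.783333… kWh
Total energy = 385.810833… kWh
Cost = 385.810833… × $0.31 = $119.60

$119.60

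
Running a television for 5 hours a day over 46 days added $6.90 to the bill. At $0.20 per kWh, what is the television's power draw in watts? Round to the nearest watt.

Energy = $6.90 ÷ $0.20/kWh = 34.5 kWh
Runtime = 5 h/day × 46 days = 230 h
Power = 34.5 kWh ÷ 230 h = 0.15 kW = 150 W

150 W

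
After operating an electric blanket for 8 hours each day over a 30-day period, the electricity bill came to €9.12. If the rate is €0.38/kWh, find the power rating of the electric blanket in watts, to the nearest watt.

100 W

Energy = €9.12 ÷ €0.38/kWh = 24 kWh
Runtime = 8 h/day × 30 days = 240 h
Power = 24 kWh ÷ 240 h = 0.1 kW = 100 W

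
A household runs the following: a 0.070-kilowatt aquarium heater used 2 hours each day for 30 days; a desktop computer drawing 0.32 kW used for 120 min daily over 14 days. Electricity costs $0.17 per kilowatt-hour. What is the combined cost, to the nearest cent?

$2.24

aquarium heater: Runtime = 2 h/day × 30 days = 60 h
aquarium heater: 0.07 kW × 60 h = 4.2 kWh
desktop computer: Runtime = 120 min × 14 = 1680 min = 28 h
desktop computer: 0.32 kW × 28 h = 8.96 kWh
Total energy = 13.16 kWh
Cost = 13.16 × $0.17 = $2.24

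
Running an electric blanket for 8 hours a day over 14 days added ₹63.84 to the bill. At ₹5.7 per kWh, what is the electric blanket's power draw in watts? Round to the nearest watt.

Energy = ₹63.84 ÷ ₹5.7/kWh = 11.2 kWh
Runtime = 8 h/day × 14 days = 112 h
Power = 11.2 kWh ÷ 112 h = 0.1 kW = 100 W

100 W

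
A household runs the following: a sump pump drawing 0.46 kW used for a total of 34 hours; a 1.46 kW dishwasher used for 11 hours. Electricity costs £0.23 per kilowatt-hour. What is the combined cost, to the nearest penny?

£7.29

sump pump: 0.46 kW × 34 h = 15.64 kWh
dishwasher: 1.46 kW × 11 h = 16.06 kWh
Total energy = 31.7 kWh
Cost = 31.7 × £0.23 = £7.29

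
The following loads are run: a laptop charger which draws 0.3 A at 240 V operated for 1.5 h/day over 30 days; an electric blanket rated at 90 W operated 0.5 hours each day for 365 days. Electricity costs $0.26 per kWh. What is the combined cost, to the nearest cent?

$5.11

laptop charger: Power = 0.3 A × 240 V = 72 W = 0.072 kW
laptop charger: Runtime = 1.5 h/day × 30 days = 45 h
laptop charger: 0.072 kW × 45 h = 3.24 kWh
electric blanket: Runtime = 0.5 h/day × 365 days = 182.5 h
electric blanket: 0.09 kW × 182.5 h = 16.425 kWh
Total energy = 19.665 kWh
Cost = 19.665 × $0.26 = $5.11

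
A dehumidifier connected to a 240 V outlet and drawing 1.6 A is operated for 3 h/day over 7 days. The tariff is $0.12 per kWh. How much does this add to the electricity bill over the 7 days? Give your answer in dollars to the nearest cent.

Power = 1.6 A × 240 V = 384 W = 0.384 kW
Runtime = 3 h/day × 7 days = 21 h
Energy = 0.384 kW × 21 h = 8.064 kWh
Cost = 8.064 kWh × $0.12/kWh = $0.97

$0.97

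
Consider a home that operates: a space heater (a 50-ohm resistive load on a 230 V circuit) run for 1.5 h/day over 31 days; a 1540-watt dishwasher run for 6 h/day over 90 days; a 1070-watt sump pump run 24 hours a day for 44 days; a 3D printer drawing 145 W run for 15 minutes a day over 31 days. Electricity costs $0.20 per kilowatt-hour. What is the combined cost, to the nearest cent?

space heater: Power = V²/R = 230²/50 = 1058 W = 1.058 kW
space heater: Runtime = 1.5 h/day × 31 days = 46.5 h
space heater: 1.058 kW × 46.5 h = 49.197 kWh
dishwasher: Runtime = 6 h/day × 90 days = 540 h
dishwasher: 1.54 kW × 540 h = 831.6 kWh
sump pump: Runtime = 24 h × 44 = 1056 h
sump pump: 1.07 kW × 1056 h = 1129.92 kWh
3D printer: Runtime = 15 min × 31 = 465 min = 7.75 h
3D printer: 0.145 kW × 7.75 h = 1.12375 kWh
Total energy = 2011.84075 kWh
Cost = 2011.84075 × $0.20 = $402.37

$402.37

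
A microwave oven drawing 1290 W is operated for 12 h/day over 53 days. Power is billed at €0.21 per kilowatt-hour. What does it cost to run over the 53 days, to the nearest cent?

€172.29

Runtime = 12 h/day × 53 days = 636 h
Energy = 1.29 kW × 636 h = 820.44 kWh
Cost = 820.44 kWh × €0.21/kWh = €172.29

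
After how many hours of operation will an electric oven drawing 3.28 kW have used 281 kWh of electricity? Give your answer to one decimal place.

85.7 h

Hours = 281 kWh ÷ 3.28 kW = 85.7 h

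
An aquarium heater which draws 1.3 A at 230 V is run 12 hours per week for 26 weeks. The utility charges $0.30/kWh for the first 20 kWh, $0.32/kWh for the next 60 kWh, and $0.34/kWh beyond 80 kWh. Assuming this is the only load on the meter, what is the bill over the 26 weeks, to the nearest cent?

Power = 1.3 A × 230 V = 299 W = 0.299 kW
Runtime = 12 h/week × 26 weeks = 312 h
Energy = 0.299 kW × 312 h = 93.288 kWh
Tier 1 (0–20 kWh): 20 × $0.30 = $6
Tier 2 (20–80 kWh): 60 × $0.32 = $19.2
Above 80 kWh: 13.288 × $0.34 = $4.51792
Bill = $29.72

$29.72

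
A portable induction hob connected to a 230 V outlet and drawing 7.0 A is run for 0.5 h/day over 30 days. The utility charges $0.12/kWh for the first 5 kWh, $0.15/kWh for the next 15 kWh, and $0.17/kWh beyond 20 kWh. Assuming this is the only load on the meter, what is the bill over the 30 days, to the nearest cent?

$3.56

Power = 7.0 A × 230 V = 1610 W = 1.61 kW
Runtime = 0.5 h/day × 30 days = 15 h
Energy = 1.61 kW × 15 h = 24.15 kWh
Tier 1 (0–5 kWh): 5 × $0.12 = $0.6
Tier 2 (5–20 kWh): 15 × $0.15 = $2.25
Above 20 kWh: 4.15 × $0.17 = $0.7055
Bill = $3.56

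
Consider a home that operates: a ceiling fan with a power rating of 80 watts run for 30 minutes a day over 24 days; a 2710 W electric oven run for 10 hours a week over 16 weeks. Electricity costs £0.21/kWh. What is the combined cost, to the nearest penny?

£91.26

ceiling fan: Runtime = 30 min × 24 = 720 min = 12 h
ceiling fan: 0.08 kW × 12 h = 0.96 kWh
electric oven: Runtime = 10 h/week × 16 weeks = 160 h
electric oven: 2.71 kW × 160 h = 433.6 kWh
Total energy = 434.56 kWh
Cost = 434.56 × £0.21 = £91.26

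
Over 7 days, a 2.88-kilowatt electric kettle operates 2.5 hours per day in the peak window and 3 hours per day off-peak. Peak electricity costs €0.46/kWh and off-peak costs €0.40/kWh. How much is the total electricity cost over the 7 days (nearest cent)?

€47.38

Peak energy = 2.88 kW × 2.5 h × 7 = 50.4 kWh
Off-peak energy = 2.88 kW × 3 h × 7 = 60.48 kWh
Cost = 50.4 × €0.46 + 60.48 × €0.40 = €23.184 + €24.192 = €47.38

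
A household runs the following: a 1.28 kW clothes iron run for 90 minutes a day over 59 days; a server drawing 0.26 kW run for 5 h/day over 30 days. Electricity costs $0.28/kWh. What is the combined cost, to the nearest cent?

$42.64

clothes iron: Runtime = 90 min × 59 = 5310 min = 88.5 h
clothes iron: 1.28 kW × 88.5 h = 113.28 kWh
server: Runtime = 5 h/day × 30 days = 150 h
server: 0.26 kW × 150 h = 39 kWh
Total energy = 152.28 kWh
Cost = 152.28 × $0.28 = $42.64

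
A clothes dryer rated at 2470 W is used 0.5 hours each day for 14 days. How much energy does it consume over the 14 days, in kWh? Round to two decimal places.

17.29 kWh

Runtime = 0.5 h/day × 14 days = 7 h
Energy = 2.47 kW × 7 h = 17.29 kWh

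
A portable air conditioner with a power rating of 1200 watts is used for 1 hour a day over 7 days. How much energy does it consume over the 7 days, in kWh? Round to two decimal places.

8.40 kWh

Runtime = 1 h/day × 7 days = 7 h
Energy = 1.2 kW × 7 h = 8.4 kWh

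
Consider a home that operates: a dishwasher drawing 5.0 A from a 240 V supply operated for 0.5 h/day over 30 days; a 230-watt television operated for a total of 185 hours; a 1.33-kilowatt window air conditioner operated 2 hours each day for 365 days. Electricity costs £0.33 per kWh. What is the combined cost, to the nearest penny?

£340.38

dishwasher: Power = 5.0 A × 240 V = 1200 W = 1.2 kW
dishwasher: Runtime = 0.5 h/day × 30 days = 15 h
dishwasher: 1.2 kW × 15 h = 18 kWh
television: 0.23 kW × 185 h = 42.55 kWh
window air conditioner: Runtime = 2 h/day × 365 days = 730 h
window air conditioner: 1.33 kW × 730 h = 970.9 kWh
Total energy = 1031.45 kWh
Cost = 1031.45 × £0.33 = £340.38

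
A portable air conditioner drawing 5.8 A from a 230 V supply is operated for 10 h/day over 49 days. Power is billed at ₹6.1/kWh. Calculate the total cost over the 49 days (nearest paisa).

Power = 5.8 A × 230 V = 1334 W = 1.334 kW
Runtime = 10 h/day × 49 days = 490 h
Energy = 1.334 kW × 490 h = 653.66 kWh
Cost = 653.66 kWh × ₹6.1/kWh = ₹3987.33

₹3987.33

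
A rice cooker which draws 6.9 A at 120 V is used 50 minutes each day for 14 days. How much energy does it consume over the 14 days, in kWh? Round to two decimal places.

Power = 6.9 A × 120 V = 828 W = 0.828 kW
Runtime = 50 min × 14 = 700 min = 11.666666… h
Energy = 0.828 kW × 11.666666… h = 9.66 kWh

9.66 kWh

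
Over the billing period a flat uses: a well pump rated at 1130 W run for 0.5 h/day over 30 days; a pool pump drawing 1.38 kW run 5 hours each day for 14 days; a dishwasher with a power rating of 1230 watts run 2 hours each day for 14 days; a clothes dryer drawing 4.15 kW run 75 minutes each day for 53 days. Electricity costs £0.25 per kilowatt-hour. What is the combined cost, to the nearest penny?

£105.73

well pump: Runtime = 0.5 h/day × 30 days = 15 h
well pump: 1.13 kW × 15 h = 16.95 kWh
pool pump: Runtime = 5 h/day × 14 days = 70 h
pool pump: 1.38 kW × 70 h = 96.6 kWh
dishwasher: Runtime = 2 h/day × 14 days = 28 h
dishwasher: 1.23 kW × 28 h = 34.44 kWh
clothes dryer: Runtime = 75 min × 53 = 3975 min = 66.25 h
clothes dryer: 4.15 kW × 66.25 h = 274.9375 kWh
Total energy = 422.9275 kWh
Cost = 422.9275 × £0.25 = £105.73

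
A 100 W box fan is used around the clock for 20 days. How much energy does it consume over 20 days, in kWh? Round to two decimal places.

Runtime = 24 h × 20 = 480 h
Energy = 0.1 kW × 480 h = 48 kWh

48.00 kWh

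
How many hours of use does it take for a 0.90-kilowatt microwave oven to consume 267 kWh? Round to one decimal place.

296.7 h

Hours = 267 kWh ÷ 0.9 kW = 296.7 h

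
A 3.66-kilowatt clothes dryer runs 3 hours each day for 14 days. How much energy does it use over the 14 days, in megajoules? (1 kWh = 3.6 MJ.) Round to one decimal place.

553.4 MJ

Runtime = 3 h/day × 14 days = 42 h
Energy = 3.66 kW × 42 h = 153.72 kWh
= 153.72 × 3.6 MJ = 553.4 MJ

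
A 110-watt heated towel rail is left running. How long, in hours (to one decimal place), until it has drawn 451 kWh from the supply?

Hours = 451 kWh ÷ 0.11 kW = 4100.0 h

4100.0 h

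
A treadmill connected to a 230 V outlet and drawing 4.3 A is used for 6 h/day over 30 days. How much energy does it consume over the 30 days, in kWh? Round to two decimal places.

178.02 kWh

Power = 4.3 A × 230 V = 989 W = 0.989 kW
Runtime = 6 h/day × 30 days = 180 h
Energy = 0.989 kW × 180 h = 178.02 kWh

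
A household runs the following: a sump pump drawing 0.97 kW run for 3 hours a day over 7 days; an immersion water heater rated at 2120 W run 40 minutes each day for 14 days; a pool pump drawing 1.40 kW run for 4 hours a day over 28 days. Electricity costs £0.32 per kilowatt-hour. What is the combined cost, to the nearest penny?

£63.03

sump pump: Runtime = 3 h/day × 7 days = 21 h
sump pump: 0.97 kW × 21 h = 20.37 kWh
immersion water heater: Runtime = 40 min × 14 = 560 min = 9.333333… h
immersion water heater: 2.12 kW × 9.333333… h = 19.786666… kWh
pool pump: Runtime = 4 h/day × 28 days = 112 h
pool pump: 1.4 kW × 112 h = 156.8 kWh
Total energy = 196.956666… kWh
Cost = 196.956666… × £0.32 = £63.03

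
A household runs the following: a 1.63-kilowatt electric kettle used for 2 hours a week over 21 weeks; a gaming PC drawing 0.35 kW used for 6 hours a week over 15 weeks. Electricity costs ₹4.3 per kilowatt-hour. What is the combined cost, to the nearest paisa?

electric kettle: Runtime = 2 h/week × 21 weeks = 42 h
electric kettle: 1.63 kW × 42 h = 68.46 kWh
gaming PC: Runtime = 6 h/week × 15 weeks = 90 h
gaming PC: 0.35 kW × 90 h = 31.5 kWh
Total energy = 99.96 kWh
Cost = 99.96 × ₹4.3 = ₹429.83

₹429.83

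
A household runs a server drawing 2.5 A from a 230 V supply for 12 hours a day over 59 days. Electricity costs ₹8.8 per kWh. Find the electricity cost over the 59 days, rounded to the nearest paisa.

₹3582.48

Power = 2.5 A × 230 V = 575 W = 0.575 kW
Runtime = 12 h/day × 59 days = 708 h
Energy = 0.575 kW × 708 h = 407.1 kWh
Cost = 407.1 kWh × ₹8.8/kWh = ₹3582.48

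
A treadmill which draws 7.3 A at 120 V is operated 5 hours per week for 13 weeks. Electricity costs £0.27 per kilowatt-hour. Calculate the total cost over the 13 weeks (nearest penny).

Power = 7.3 A × 120 V = 876 W = 0.876 kW
Runtime = 5 h/week × 13 weeks = 65 h
Energy = 0.876 kW × 65 h = 56.94 kWh
Cost = 56.94 kWh × £0.27/kWh = £15.37

£15.37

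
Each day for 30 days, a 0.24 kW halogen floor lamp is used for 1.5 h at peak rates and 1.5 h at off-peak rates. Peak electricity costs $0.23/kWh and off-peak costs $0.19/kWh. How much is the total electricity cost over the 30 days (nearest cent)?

Peak energy = 0.24 kW × 1.5 h × 30 = 10.8 kWh
Off-peak energy = 0.24 kW × 1.5 h × 30 = 10.8 kWh
Cost = 10.8 × $0.23 + 10.8 × $0.19 = $2.484 + $2.052 = $4.54

$4.54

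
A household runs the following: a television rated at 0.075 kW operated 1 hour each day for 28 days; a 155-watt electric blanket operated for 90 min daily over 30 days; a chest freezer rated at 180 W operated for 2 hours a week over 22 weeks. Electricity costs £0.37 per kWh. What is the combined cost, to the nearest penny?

£6.29

television: Runtime = 1 h/day × 28 days = 28 h
television: 0.075 kW × 28 h = 2.1 kWh
electric blanket: Runtime = 90 min × 30 = 2700 min = 45 h
electric blanket: 0.155 kW × 45 h = 6.975 kWh
chest freezer: Runtime = 2 h/week × 22 weeks = 44 h
chest freezer: 0.18 kW × 44 h = 7.92 kWh
Total energy = 16.995 kWh
Cost = 16.995 × £0.37 = £6.29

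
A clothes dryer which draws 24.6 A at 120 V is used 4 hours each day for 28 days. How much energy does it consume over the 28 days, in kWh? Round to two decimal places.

Power = 24.6 A × 120 V = 2952 W = 2.952 kW
Runtime = 4 h/day × 28 days = 112 h
Energy = 2.952 kW × 112 h = 330.624 kWh ≈ 330.62 kWh

330.62 kWh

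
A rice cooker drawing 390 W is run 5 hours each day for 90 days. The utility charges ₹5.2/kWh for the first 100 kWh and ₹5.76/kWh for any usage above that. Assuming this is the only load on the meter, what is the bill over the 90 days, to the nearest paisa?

₹954.88

Runtime = 5 h/day × 90 days = 450 h
Energy = 0.39 kW × 450 h = 175.5 kWh
Tier 1 (0–100 kWh): 100 × ₹5.2 = ₹520
Above 100 kWh: 75.5 × ₹5.76 = ₹434.88
Bill = ₹954.88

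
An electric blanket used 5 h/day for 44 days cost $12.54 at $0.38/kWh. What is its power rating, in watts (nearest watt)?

150 W

Energy = $12.54 ÷ $0.38/kWh = 33 kWh
Runtime = 5 h/day × 44 days = 220 h
Power = 33 kWh ÷ 220 h = 0.15 kW = 150 W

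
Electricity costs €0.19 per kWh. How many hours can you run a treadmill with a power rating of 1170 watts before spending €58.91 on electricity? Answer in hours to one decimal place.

Energy available = €58.91 ÷ €0.19/kWh = 310.0526 kWh
Hours = 310.0526 kWh ÷ 1.17 kW = 265.0 h

265.0 h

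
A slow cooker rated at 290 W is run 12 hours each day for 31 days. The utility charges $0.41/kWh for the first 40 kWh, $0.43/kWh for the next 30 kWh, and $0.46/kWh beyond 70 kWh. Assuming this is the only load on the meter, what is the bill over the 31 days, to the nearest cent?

$46.72

Runtime = 12 h/day × 31 days = 372 h
Energy = 0.29 kW × 372 h = 107.88 kWh
Tier 1 (0–40 kWh): 40 × $0.41 = $16.4
Tier 2 (40–70 kWh): 30 × $0.43 = $12.9
Above 70 kWh: 37.88 × $0.46 = $17.4248
Bill = $46.72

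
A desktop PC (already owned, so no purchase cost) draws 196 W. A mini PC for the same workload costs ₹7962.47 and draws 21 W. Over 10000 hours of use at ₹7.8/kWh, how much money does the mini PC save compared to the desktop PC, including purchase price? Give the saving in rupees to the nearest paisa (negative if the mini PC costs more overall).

desktop PC: ₹0.00 + (196/1000) kW × 10000 h × ₹7.8 = ₹0.00 + ₹15288 = ₹15288
mini PC: ₹7962.47 + (21/1000) kW × 10000 h × ₹7.8 = ₹7962.47 + ₹1638 = ₹9600.47
Saving = ₹15288 − ₹9600.47 = ₹5687.53

₹5687.53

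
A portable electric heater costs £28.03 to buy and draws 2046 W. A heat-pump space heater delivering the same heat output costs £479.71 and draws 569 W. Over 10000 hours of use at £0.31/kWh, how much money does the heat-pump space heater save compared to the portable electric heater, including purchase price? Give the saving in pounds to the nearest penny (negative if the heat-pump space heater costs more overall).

£4127.02

portable electric heater: £28.03 + (2046/1000) kW × 10000 h × £0.31 = £28.03 + £6342.6 = £6370.63
heat-pump space heater: £479.71 + (569/1000) kW × 10000 h × £0.31 = £479.71 + £1763.9 = £2243.61
Saving = £6370.63 − £2243.61 = £4127.02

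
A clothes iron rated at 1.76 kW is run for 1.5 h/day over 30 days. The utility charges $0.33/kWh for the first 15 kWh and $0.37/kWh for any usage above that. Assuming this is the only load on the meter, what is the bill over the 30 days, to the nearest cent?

$28.70

Runtime = 1.5 h/day × 30 days = 45 h
Energy = 1.76 kW × 45 h = 79.2 kWh
Tier 1 (0–15 kWh): 15 × $0.33 = $4.95
Above 15 kWh: 64.2 × $0.37 = $23.754
Bill = $28.70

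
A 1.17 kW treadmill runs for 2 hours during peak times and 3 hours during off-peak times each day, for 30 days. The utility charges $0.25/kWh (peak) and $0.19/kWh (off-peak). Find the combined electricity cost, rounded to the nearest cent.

$37.56

Peak energy = 1.17 kW × 2 h × 30 = 70.2 kWh
Off-peak energy = 1.17 kW × 3 h × 30 = 105.3 kWh
Cost = 70.2 × $0.25 + 105.3 × $0.19 = $17.55 + $20.007 = $37.56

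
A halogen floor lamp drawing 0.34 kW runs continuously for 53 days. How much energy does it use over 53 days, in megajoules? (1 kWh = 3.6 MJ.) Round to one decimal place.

Runtime = 24 h × 53 = 1272 h
Energy = 0.34 kW × 1272 h = 432.48 kWh
= 432.48 × 3.6 MJ = 1556.9 MJ

1556.9 MJ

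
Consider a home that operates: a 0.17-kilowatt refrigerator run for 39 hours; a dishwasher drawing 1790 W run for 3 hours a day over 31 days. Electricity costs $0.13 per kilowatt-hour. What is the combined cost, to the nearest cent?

refrigerator: 0.17 kW × 39 h = 6.63 kWh
dishwasher: Runtime = 3 h/day × 31 days = 93 h
dishwasher: 1.79 kW × 93 h = 166.47 kWh
Total energy = 173.1 kWh
Cost = 173.1 × $0.13 = $22.50

$22.50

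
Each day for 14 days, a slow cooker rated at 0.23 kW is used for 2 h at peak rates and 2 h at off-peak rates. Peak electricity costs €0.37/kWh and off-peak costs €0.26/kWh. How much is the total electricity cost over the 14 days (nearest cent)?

€4.06

Peak energy = 0.23 kW × 2 h × 14 = 6.44 kWh
Off-peak energy = 0.23 kW × 2 h × 14 = 6.44 kWh
Cost = 6.44 × €0.37 + 6.44 × €0.26 = €2.3828 + €1.6744 = €4.06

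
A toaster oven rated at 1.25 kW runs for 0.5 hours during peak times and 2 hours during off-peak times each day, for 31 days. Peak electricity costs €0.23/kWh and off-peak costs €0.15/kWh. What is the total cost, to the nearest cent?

Peak energy = 1.25 kW × 0.5 h × 31 = 19.375 kWh
Off-peak energy = 1.25 kW × 2 h × 31 = 77.5 kWh
Cost = 19.375 × €0.23 + 77.5 × €0.15 = €4.45625 + €11.625 = €16.08

€16.08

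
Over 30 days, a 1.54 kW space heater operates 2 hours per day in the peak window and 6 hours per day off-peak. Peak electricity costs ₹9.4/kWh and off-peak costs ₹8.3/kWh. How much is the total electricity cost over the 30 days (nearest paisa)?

₹3169.32

Peak energy = 1.54 kW × 2 h × 30 = 92.4 kWh
Off-peak energy = 1.54 kW × 6 h × 30 = 277.2 kWh
Cost = 92.4 × ₹9.4 + 277.2 × ₹8.3 = ₹868.56 + ₹2300.76 = ₹3169.32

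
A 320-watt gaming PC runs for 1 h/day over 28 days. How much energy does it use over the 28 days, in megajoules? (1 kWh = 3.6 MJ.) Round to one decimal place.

Runtime = 1 h/day × 28 days = 28 h
Energy = 0.32 kW × 28 h = 8.96 kWh
= 8.96 × 3.6 MJ = 32.3 MJ

32.3 MJ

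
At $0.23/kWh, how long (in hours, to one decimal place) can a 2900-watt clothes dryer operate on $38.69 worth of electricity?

Energy available = $38.69 ÷ $0.23/kWh = 168.2174 kWh
Hours = 168.2174 kWh ÷ 2.9 kW = 58.0 h

58.0 h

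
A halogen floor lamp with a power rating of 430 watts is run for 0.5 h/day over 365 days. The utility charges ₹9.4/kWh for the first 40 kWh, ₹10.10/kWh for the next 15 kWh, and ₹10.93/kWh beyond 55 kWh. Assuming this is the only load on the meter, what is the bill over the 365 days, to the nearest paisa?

Runtime = 0.5 h/day × 365 days = 182.5 h
Energy = 0.43 kW × 182.5 h = 78.475 kWh
Tier 1 (0–40 kWh): 40 × ₹9.4 = ₹376
Tier 2 (40–55 kWh): 15 × ₹10.10 = ₹151.5
Above 55 kWh: 23.475 × ₹10.93 = ₹256.58175
Bill = ₹784.08

₹784.08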